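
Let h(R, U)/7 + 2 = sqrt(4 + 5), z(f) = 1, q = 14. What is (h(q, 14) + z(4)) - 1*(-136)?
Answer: 144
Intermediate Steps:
h(R, U) = 7 (h(R, U) = -14 + 7*sqrt(4 + 5) = -14 + 7*sqrt(9) = -14 + 7*3 = -14 + 21 = 7)
(h(q, 14) + z(4)) - 1*(-136) = (7 + 1) - 1*(-136) = 8 + 136 = 144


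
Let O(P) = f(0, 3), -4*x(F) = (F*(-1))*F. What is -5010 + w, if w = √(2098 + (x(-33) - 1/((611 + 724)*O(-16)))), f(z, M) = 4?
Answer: -5010 + √16897273890/2670 ≈ -4961.3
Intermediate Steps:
x(F) = F²/4 (x(F) = -F*(-1)*F/4 = -(-F)*F/4 = -(-1)*F²/4 = F²/4)
O(P) = 4
w = √16897273890/2670 (w = √(2098 + ((¼)*(-33)² - 1/((611 + 724)*4))) = √(2098 + ((¼)*1089 - 1/(1335*4))) = √(2098 + (1089/4 - 1/(1335*4))) = √(2098 + (1089/4 - 1*1/5340)) = √(2098 + (1089/4 - 1/5340)) = √(2098 + 726907/2670) = √(6328567/2670) = √16897273890/2670 ≈ 48.685)
-5010 + w = -5010 + √16897273890/2670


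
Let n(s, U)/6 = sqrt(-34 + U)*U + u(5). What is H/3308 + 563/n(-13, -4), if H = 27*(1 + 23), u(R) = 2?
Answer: 763033/1518372 + 563*I*sqrt(38)/918 ≈ 0.50253 + 3.7806*I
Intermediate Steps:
n(s, U) = 12 + 6*U*sqrt(-34 + U) (n(s, U) = 6*(sqrt(-34 + U)*U + 2) = 6*(U*sqrt(-34 + U) + 2) = 6*(2 + U*sqrt(-34 + U)) = 12 + 6*U*sqrt(-34 + U))
H = 648 (H = 27*24 = 648)
H/3308 + 563/n(-13, -4) = 648/3308 + 563/(12 + 6*(-4)*sqrt(-34 - 4)) = 648*(1/3308) + 563/(12 + 6*(-4)*sqrt(-38)) = 162/827 + 563/(12 + 6*(-4)*(I*sqrt(38))) = 162/827 + 563/(12 - 24*I*sqrt(38))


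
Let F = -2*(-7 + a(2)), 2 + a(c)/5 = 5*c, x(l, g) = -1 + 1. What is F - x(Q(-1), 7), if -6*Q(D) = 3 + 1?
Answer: -66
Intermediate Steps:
Q(D) = -2/3 (Q(D) = -(3 + 1)/6 = -1/6*4 = -2/3)
x(l, g) = 0
a(c) = -10 + 25*c (a(c) = -10 + 5*(5*c) = -10 + 25*c)
F = -66 (F = -2*(-7 + (-10 + 25*2)) = -2*(-7 + (-10 + 50)) = -2*(-7 + 40) = -2*33 = -66)
F - x(Q(-1), 7) = -66 - 1*0 = -66 + 0 = -66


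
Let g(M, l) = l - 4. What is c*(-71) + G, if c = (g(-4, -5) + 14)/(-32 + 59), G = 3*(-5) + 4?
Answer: -652/27 ≈ -24.148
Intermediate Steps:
G = -11 (G = -15 + 4 = -11)
g(M, l) = -4 + l
c = 5/27 (c = ((-4 - 5) + 14)/(-32 + 59) = (-9 + 14)/27 = 5*(1/27) = 5/27 ≈ 0.18519)
c*(-71) + G = (5/27)*(-71) - 11 = -355/27 - 11 = -652/27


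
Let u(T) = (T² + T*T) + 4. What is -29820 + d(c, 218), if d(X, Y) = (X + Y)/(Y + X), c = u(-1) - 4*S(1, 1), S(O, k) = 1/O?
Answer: -29819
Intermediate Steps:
u(T) = 4 + 2*T² (u(T) = (T² + T²) + 4 = 2*T² + 4 = 4 + 2*T²)
c = 2 (c = (4 + 2*(-1)²) - 4/1 = (4 + 2*1) - 4*1 = (4 + 2) - 4 = 6 - 4 = 2)
d(X, Y) = 1 (d(X, Y) = (X + Y)/(X + Y) = 1)
-29820 + d(c, 218) = -29820 + 1 = -29819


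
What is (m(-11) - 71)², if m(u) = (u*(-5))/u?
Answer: 5776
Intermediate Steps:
m(u) = -5 (m(u) = (-5*u)/u = -5)
(m(-11) - 71)² = (-5 - 71)² = (-76)² = 5776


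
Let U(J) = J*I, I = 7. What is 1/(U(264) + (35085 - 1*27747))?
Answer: 1/9186 ≈ 0.00010886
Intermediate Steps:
U(J) = 7*J (U(J) = J*7 = 7*J)
1/(U(264) + (35085 - 1*27747)) = 1/(7*264 + (35085 - 1*27747)) = 1/(1848 + (35085 - 27747)) = 1/(1848 + 7338) = 1/9186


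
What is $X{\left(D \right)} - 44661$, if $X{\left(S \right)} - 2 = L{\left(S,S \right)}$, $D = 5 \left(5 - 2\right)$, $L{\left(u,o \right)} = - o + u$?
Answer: $-44659$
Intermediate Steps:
$L{\left(u,o \right)} = u - o$
$D = 15$ ($D = 5 \cdot 3 = 15$)
$X{\left(S \right)} = 2$ ($X{\left(S \right)} = 2 + \left(S - S\right) = 2 + 0 = 2$)
$X{\left(D \right)} - 44661 = 2 - 44661 = -44659$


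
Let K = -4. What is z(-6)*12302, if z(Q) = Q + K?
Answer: -123020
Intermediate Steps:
z(Q) = -4 + Q (z(Q) = Q - 4 = -4 + Q)
z(-6)*12302 = (-4 - 6)*12302 = -10*12302 = -123020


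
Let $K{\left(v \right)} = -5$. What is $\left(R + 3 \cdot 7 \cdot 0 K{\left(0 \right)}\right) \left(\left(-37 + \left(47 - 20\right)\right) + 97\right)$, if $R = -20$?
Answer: $-1740$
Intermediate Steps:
$\left(R + 3 \cdot 7 \cdot 0 K{\left(0 \right)}\right) \left(\left(-37 + \left(47 - 20\right)\right) + 97\right) = \left(-20 + 3 \cdot 7 \cdot 0 \left(-5\right)\right) \left(\left(-37 + \left(47 - 20\right)\right) + 97\right) = \left(-20 + 21 \cdot 0\right) \left(\left(-37 + \left(47 - 20\right)\right) + 97\right) = \left(-20 + 0\right) \left(\left(-37 + 27\right) + 97\right) = - 20 \left(-10 + 97\right) = \left(-20\right) 87 = -1740$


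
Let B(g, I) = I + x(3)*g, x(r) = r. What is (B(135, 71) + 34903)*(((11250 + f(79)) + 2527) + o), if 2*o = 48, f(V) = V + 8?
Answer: 491343552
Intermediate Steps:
f(V) = 8 + V
o = 24 (o = (1/2)*48 = 24)
B(g, I) = I + 3*g
(B(135, 71) + 34903)*(((11250 + f(79)) + 2527) + o) = ((71 + 3*135) + 34903)*(((11250 + (8 + 79)) + 2527) + 24) = ((71 + 405) + 34903)*(((11250 + 87) + 2527) + 24) = (476 + 34903)*((11337 + 2527) + 24) = 35379*(13864 + 24) = 35379*13888 = 491343552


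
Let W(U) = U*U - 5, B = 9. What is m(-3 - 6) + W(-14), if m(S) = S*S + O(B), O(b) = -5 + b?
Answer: 276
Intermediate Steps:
W(U) = -5 + U² (W(U) = U² - 5 = -5 + U²)
m(S) = 4 + S² (m(S) = S*S + (-5 + 9) = S² + 4 = 4 + S²)
m(-3 - 6) + W(-14) = (4 + (-3 - 6)²) + (-5 + (-14)²) = (4 + (-9)²) + (-5 + 196) = (4 + 81) + 191 = 85 + 191 = 276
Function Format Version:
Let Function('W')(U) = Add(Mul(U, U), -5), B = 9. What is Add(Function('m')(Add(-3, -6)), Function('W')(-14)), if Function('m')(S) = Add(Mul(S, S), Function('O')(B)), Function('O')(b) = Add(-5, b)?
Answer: 276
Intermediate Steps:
Function('W')(U) = Add(-5, Pow(U, 2)) (Function('W')(U) = Add(Pow(U, 2), -5) = Add(-5, Pow(U, 2)))
Function('m')(S) = Add(4, Pow(S, 2)) (Function('m')(S) = Add(Mul(S, S), Add(-5, 9)) = Add(Pow(S, 2), 4) = Add(4, Pow(S, 2)))
Add(Function('m')(Add(-3, -6)), Function('W')(-14)) = Add(Add(4, Pow(Add(-3, -6), 2)), Add(-5, Pow(-14, 2))) = Add(Add(4, Pow(-9, 2)), Add(-5, 196)) = Add(Add(4, 81), 191) = Add(85, 191) = 276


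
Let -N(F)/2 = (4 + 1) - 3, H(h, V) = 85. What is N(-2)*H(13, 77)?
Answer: -340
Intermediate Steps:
N(F) = -4 (N(F) = -2*((4 + 1) - 3) = -2*(5 - 3) = -2*2 = -4)
N(-2)*H(13, 77) = -4*85 = -340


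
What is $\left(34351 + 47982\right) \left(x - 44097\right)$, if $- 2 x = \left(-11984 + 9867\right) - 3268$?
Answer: $- \frac{6817913397}{2} \approx -3.409 \cdot 10^{9}$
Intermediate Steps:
$x = \frac{5385}{2}$ ($x = - \frac{\left(-11984 + 9867\right) - 3268}{2} = - \frac{-2117 - 3268}{2} = \left(- \frac{1}{2}\right) \left(-5385\right) = \frac{5385}{2} \approx 2692.5$)
$\left(34351 + 47982\right) \left(x - 44097\right) = \left(34351 + 47982\right) \left(\frac{5385}{2} - 44097\right) = 82333 \left(- \frac{82809}{2}\right) = - \frac{6817913397}{2}$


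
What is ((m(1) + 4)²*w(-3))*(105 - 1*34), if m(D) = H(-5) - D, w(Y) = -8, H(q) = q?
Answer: -2272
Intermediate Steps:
m(D) = -5 - D
((m(1) + 4)²*w(-3))*(105 - 1*34) = (((-5 - 1*1) + 4)²*(-8))*(105 - 1*34) = (((-5 - 1) + 4)²*(-8))*(105 - 34) = ((-6 + 4)²*(-8))*71 = ((-2)²*(-8))*71 = (4*(-8))*71 = -32*71 = -2272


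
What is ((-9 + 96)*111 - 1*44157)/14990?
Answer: -3450/1499 ≈ -2.3015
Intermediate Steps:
((-9 + 96)*111 - 1*44157)/14990 = (87*111 - 44157)*(1/14990) = (9657 - 44157)*(1/14990) = -34500*1/14990 = -3450/1499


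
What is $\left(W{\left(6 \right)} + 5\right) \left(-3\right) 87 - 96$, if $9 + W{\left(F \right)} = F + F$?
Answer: $-2184$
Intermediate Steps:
$W{\left(F \right)} = -9 + 2 F$ ($W{\left(F \right)} = -9 + \left(F + F\right) = -9 + 2 F$)
$\left(W{\left(6 \right)} + 5\right) \left(-3\right) 87 - 96 = \left(\left(-9 + 2 \cdot 6\right) + 5\right) \left(-3\right) 87 - 96 = \left(\left(-9 + 12\right) + 5\right) \left(-3\right) 87 - 96 = \left(3 + 5\right) \left(-3\right) 87 - 96 = 8 \left(-3\right) 87 - 96 = \left(-24\right) 87 - 96 = -2088 - 96 = -2184$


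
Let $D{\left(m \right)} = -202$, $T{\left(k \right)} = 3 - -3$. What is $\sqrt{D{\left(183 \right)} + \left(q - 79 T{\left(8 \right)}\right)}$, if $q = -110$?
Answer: $i \sqrt{786} \approx 28.036 i$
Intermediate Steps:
$T{\left(k \right)} = 6$ ($T{\left(k \right)} = 3 + 3 = 6$)
$\sqrt{D{\left(183 \right)} + \left(q - 79 T{\left(8 \right)}\right)} = \sqrt{-202 - 584} = \sqrt{-786} = i \sqrt{786}$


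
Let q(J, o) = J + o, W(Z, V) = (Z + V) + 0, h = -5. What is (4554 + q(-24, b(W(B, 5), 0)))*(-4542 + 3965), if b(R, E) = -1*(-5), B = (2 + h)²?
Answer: -2616695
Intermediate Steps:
B = 9 (B = (2 - 5)² = (-3)² = 9)
W(Z, V) = V + Z (W(Z, V) = (V + Z) + 0 = V + Z)
b(R, E) = 5
(4554 + q(-24, b(W(B, 5), 0)))*(-4542 + 3965) = (4554 + (-24 + 5))*(-4542 + 3965) = (4554 - 19)*(-577) = 4535*(-577) = -2616695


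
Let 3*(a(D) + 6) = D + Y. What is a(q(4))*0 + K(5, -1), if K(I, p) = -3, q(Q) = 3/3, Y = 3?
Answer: -3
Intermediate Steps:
q(Q) = 1 (q(Q) = 3*(1/3) = 1)
a(D) = -5 + D/3 (a(D) = -6 + (D + 3)/3 = -6 + (3 + D)/3 = -6 + (1 + D/3) = -5 + D/3)
a(q(4))*0 + K(5, -1) = (-5 + (1/3)*1)*0 - 3 = (-5 + 1/3)*0 - 3 = -14/3*0 - 3 = 0 - 3 = -3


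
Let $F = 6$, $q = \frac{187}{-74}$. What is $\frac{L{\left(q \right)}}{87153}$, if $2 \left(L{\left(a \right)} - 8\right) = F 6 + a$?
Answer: $\frac{3661}{12898644} \approx 0.00028383$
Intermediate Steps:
$q = - \frac{187}{74}$ ($q = 187 \left(- \frac{1}{74}\right) = - \frac{187}{74} \approx -2.527$)
$L{\left(a \right)} = 26 + \frac{a}{2}$ ($L{\left(a \right)} = 8 + \frac{6 \cdot 6 + a}{2} = 8 + \frac{36 + a}{2} = 8 + \left(18 + \frac{a}{2}\right) = 26 + \frac{a}{2}$)
$\frac{L{\left(q \right)}}{87153} = \frac{26 + \frac{1}{2} \left(- \frac{187}{74}\right)}{87153} = \left(26 - \frac{187}{148}\right) \frac{1}{87153} = \frac{3661}{148} \cdot \frac{1}{87153} = \frac{3661}{12898644}$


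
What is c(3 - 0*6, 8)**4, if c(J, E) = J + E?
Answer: 14641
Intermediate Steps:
c(J, E) = E + J
c(3 - 0*6, 8)**4 = (8 + (3 - 0*6))**4 = (8 + (3 - 1*0))**4 = (8 + (3 + 0))**4 = (8 + 3)**4 = 11**4 = 14641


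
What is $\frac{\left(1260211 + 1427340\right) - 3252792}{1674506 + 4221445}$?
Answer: $- \frac{565241}{5895951} \approx -0.095869$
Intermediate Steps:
$\frac{\left(1260211 + 1427340\right) - 3252792}{1674506 + 4221445} = \frac{2687551 - 3252792}{5895951} = \left(-565241\right) \frac{1}{5895951} = - \frac{565241}{5895951}$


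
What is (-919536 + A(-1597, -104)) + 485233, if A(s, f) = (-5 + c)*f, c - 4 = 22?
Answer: -436487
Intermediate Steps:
c = 26 (c = 4 + 22 = 26)
A(s, f) = 21*f (A(s, f) = (-5 + 26)*f = 21*f)
(-919536 + A(-1597, -104)) + 485233 = (-919536 + 21*(-104)) + 485233 = (-919536 - 2184) + 485233 = -921720 + 485233 = -436487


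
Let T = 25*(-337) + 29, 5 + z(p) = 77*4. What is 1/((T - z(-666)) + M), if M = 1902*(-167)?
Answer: -1/326333 ≈ -3.0644e-6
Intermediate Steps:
z(p) = 303 (z(p) = -5 + 77*4 = -5 + 308 = 303)
M = -317634
T = -8396 (T = -8425 + 29 = -8396)
1/((T - z(-666)) + M) = 1/((-8396 - 1*303) - 317634) = 1/((-8396 - 303) - 317634) = 1/(-8699 - 317634) = 1/(-326333) = -1/326333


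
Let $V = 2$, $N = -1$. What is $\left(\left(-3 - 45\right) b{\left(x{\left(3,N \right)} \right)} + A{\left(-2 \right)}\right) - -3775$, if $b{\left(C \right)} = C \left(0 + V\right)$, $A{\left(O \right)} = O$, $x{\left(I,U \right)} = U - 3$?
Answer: $4157$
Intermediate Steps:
$x{\left(I,U \right)} = -3 + U$
$b{\left(C \right)} = 2 C$ ($b{\left(C \right)} = C \left(0 + 2\right) = C 2 = 2 C$)
$\left(\left(-3 - 45\right) b{\left(x{\left(3,N \right)} \right)} + A{\left(-2 \right)}\right) - -3775 = \left(\left(-3 - 45\right) 2 \left(-3 - 1\right) - 2\right) - -3775 = \left(\left(-3 - 45\right) 2 \left(-4\right) - 2\right) + 3775 = \left(\left(-48\right) \left(-8\right) - 2\right) + 3775 = \left(384 - 2\right) + 3775 = 382 + 3775 = 4157$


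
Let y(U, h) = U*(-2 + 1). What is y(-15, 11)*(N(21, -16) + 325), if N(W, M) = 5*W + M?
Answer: 6210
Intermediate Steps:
y(U, h) = -U (y(U, h) = U*(-1) = -U)
N(W, M) = M + 5*W
y(-15, 11)*(N(21, -16) + 325) = (-1*(-15))*((-16 + 5*21) + 325) = 15*((-16 + 105) + 325) = 15*(89 + 325) = 15*414 = 6210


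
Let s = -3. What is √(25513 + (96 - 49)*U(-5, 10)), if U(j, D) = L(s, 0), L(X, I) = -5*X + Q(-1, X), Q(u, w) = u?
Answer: √26171 ≈ 161.77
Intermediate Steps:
L(X, I) = -1 - 5*X (L(X, I) = -5*X - 1 = -1 - 5*X)
U(j, D) = 14 (U(j, D) = -1 - 5*(-3) = -1 + 15 = 14)
√(25513 + (96 - 49)*U(-5, 10)) = √(25513 + (96 - 49)*14) = √(25513 + 47*14) = √(25513 + 658) = √26171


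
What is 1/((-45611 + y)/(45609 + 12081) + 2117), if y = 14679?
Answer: 28845/61049399 ≈ 0.00047249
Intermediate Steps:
1/((-45611 + y)/(45609 + 12081) + 2117) = 1/((-45611 + 14679)/(45609 + 12081) + 2117) = 1/(-30932/57690 + 2117) = 1/(-30932*1/57690 + 2117) = 1/(-15466/28845 + 2117) = 1/(61049399/28845) = 28845/61049399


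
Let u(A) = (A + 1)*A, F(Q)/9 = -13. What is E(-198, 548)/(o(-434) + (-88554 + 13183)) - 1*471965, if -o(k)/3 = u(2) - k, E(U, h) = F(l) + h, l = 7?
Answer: -36195468246/76691 ≈ -4.7197e+5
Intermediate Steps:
F(Q) = -117 (F(Q) = 9*(-13) = -117)
u(A) = A*(1 + A) (u(A) = (1 + A)*A = A*(1 + A))
E(U, h) = -117 + h
o(k) = -18 + 3*k (o(k) = -3*(2*(1 + 2) - k) = -3*(2*3 - k) = -3*(6 - k) = -18 + 3*k)
E(-198, 548)/(o(-434) + (-88554 + 13183)) - 1*471965 = (-117 + 548)/((-18 + 3*(-434)) + (-88554 + 13183)) - 1*471965 = 431/((-18 - 1302) - 75371) - 471965 = 431/(-1320 - 75371) - 471965 = 431/(-76691) - 471965 = 431*(-1/76691) - 471965 = -431/76691 - 471965 = -36195468246/76691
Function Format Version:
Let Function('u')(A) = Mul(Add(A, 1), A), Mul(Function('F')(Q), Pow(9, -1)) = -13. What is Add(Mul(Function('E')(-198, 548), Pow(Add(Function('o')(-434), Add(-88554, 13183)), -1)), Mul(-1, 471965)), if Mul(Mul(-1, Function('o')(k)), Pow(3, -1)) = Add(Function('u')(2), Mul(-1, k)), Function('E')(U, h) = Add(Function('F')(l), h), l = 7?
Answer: Rational(-36195468246, 76691) ≈ -4.7197e+5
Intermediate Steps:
Function('F')(Q) = -117 (Function('F')(Q) = Mul(9, -13) = -117)
Function('u')(A) = Mul(A, Add(1, A)) (Function('u')(A) = Mul(Add(1, A), A) = Mul(A, Add(1, A)))
Function('E')(U, h) = Add(-117, h)
Function('o')(k) = Add(-18, Mul(3, k)) (Function('o')(k) = Mul(-3, Add(Mul(2, Add(1, 2)), Mul(-1, k))) = Mul(-3, Add(Mul(2, 3), Mul(-1, k))) = Mul(-3, Add(6, Mul(-1, k))) = Add(-18, Mul(3, k)))
Add(Mul(Function('E')(-198, 548), Pow(Add(Function('o')(-434), Add(-88554, 13183)), -1)), Mul(-1, 471965)) = Add(Mul(Add(-117, 548), Pow(Add(Add(-18, Mul(3, -434)), Add(-88554, 13183)), -1)), Mul(-1, 471965)) = Add(Mul(431, Pow(Add(Add(-18, -1302), -75371), -1)), -471965) = Add(Mul(431, Pow(Add(-1320, -75371), -1)), -471965) = Add(Mul(431, Pow(-76691, -1)), -471965) = Add(Mul(431, Rational(-1, 76691)), -471965) = Add(Rational(-431, 76691), -471965) = Rational(-36195468246, 76691)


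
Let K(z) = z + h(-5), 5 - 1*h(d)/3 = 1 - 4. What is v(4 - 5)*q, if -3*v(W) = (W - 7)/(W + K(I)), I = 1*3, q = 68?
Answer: 272/39 ≈ 6.9744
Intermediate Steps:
h(d) = 24 (h(d) = 15 - 3*(1 - 4) = 15 - 3*(-3) = 15 + 9 = 24)
I = 3
K(z) = 24 + z (K(z) = z + 24 = 24 + z)
v(W) = -(-7 + W)/(3*(27 + W)) (v(W) = -(W - 7)/(3*(W + (24 + 3))) = -(-7 + W)/(3*(W + 27)) = -(-7 + W)/(3*(27 + W)))
v(4 - 5)*q = ((7 - (4 - 5))/(3*(27 + (4 - 5))))*68 = ((7 - 1*(-1))/(3*(27 - 1)))*68 = ((⅓)*(7 + 1)/26)*68 = ((⅓)*(1/26)*8)*68 = (4/39)*68 = 272/39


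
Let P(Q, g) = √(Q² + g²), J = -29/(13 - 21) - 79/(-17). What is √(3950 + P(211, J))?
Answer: √(18264800 + 34*√824726041)/68 ≈ 64.507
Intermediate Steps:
J = 1125/136 (J = -29/(-8) - 79*(-1/17) = -29*(-⅛) + 79/17 = 29/8 + 79/17 = 1125/136 ≈ 8.2721)
√(3950 + P(211, J)) = √(3950 + √(211² + (1125/136)²)) = √(3950 + √(44521 + 1265625/18496)) = √(3950 + √(824726041/18496)) = √(3950 + √824726041/136)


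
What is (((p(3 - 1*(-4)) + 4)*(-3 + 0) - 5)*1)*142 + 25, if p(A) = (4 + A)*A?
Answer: -35191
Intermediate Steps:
p(A) = A*(4 + A)
(((p(3 - 1*(-4)) + 4)*(-3 + 0) - 5)*1)*142 + 25 = ((((3 - 1*(-4))*(4 + (3 - 1*(-4))) + 4)*(-3 + 0) - 5)*1)*142 + 25 = ((((3 + 4)*(4 + (3 + 4)) + 4)*(-3) - 5)*1)*142 + 25 = (((7*(4 + 7) + 4)*(-3) - 5)*1)*142 + 25 = (((7*11 + 4)*(-3) - 5)*1)*142 + 25 = (((77 + 4)*(-3) - 5)*1)*142 + 25 = ((81*(-3) - 5)*1)*142 + 25 = ((-243 - 5)*1)*142 + 25 = -248*1*142 + 25 = -248*142 + 25 = -35216 + 25 = -35191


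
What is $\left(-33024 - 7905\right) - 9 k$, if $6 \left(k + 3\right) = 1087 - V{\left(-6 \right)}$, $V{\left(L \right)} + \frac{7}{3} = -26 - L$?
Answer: $-42566$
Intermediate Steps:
$V{\left(L \right)} = - \frac{85}{3} - L$ ($V{\left(L \right)} = - \frac{7}{3} - \left(26 + L\right) = - \frac{85}{3} - L$)
$k = \frac{1637}{9}$ ($k = -3 + \frac{1087 - \left(- \frac{85}{3} - -6\right)}{6} = -3 + \frac{1087 - \left(- \frac{85}{3} + 6\right)}{6} = -3 + \frac{1087 - - \frac{67}{3}}{6} = -3 + \frac{1087 + \frac{67}{3}}{6} = -3 + \frac{1}{6} \cdot \frac{3328}{3} = -3 + \frac{1664}{9} = \frac{1637}{9} \approx 181.89$)
$\left(-33024 - 7905\right) - 9 k = \left(-33024 - 7905\right) - 1637 = -40929 - 1637 = -42566$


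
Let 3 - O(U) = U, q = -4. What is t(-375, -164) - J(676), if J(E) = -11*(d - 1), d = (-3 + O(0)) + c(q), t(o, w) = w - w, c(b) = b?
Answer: -55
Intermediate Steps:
O(U) = 3 - U
t(o, w) = 0
d = -4 (d = (-3 + (3 - 1*0)) - 4 = (-3 + (3 + 0)) - 4 = (-3 + 3) - 4 = 0 - 4 = -4)
J(E) = 55 (J(E) = -11*(-4 - 1) = -11*(-5) = 55)
t(-375, -164) - J(676) = 0 - 1*55 = 0 - 55 = -55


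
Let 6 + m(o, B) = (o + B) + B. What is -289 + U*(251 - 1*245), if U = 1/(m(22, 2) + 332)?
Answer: -50861/176 ≈ -288.98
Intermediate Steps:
m(o, B) = -6 + o + 2*B (m(o, B) = -6 + ((o + B) + B) = -6 + ((B + o) + B) = -6 + (o + 2*B) = -6 + o + 2*B)
U = 1/352 (U = 1/((-6 + 22 + 2*2) + 332) = 1/((-6 + 22 + 4) + 332) = 1/(20 + 332) = 1/352 ≈ 0.0028409)
-289 + U*(251 - 1*245) = -289 + (251 - 1*245)/352 = -289 + (251 - 245)/352 = -289 + (1/352)*6 = -289 + 3/176 = -50861/176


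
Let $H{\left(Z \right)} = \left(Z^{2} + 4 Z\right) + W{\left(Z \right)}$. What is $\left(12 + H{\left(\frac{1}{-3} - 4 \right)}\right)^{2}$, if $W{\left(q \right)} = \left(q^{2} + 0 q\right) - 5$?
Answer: $\frac{60025}{81} \approx 741.05$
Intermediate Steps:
$W{\left(q \right)} = -5 + q^{2}$ ($W{\left(q \right)} = \left(q^{2} + 0\right) - 5 = q^{2} - 5 = -5 + q^{2}$)
$H{\left(Z \right)} = -5 + 2 Z^{2} + 4 Z$ ($H{\left(Z \right)} = \left(Z^{2} + 4 Z\right) + \left(-5 + Z^{2}\right) = -5 + 2 Z^{2} + 4 Z$)
$\left(12 + H{\left(\frac{1}{-3} - 4 \right)}\right)^{2} = \left(12 + \left(-5 + 2 \left(\frac{1}{-3} - 4\right)^{2} + 4 \left(\frac{1}{-3} - 4\right)\right)\right)^{2} = \left(12 + \left(-5 + 2 \left(- \frac{1}{3} - 4\right)^{2} + 4 \left(- \frac{1}{3} - 4\right)\right)\right)^{2} = \left(12 + \left(-5 + 2 \left(- \frac{13}{3}\right)^{2} + 4 \left(- \frac{13}{3}\right)\right)\right)^{2} = \left(12 - - \frac{137}{9}\right)^{2} = \left(12 + \frac{137}{9}\right)^{2} = \left(\frac{245}{9}\right)^{2} = \frac{60025}{81}$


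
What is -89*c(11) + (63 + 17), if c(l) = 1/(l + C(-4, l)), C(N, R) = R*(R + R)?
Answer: 20151/253 ≈ 79.648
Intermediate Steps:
C(N, R) = 2*R² (C(N, R) = R*(2*R) = 2*R²)
c(l) = 1/(l + 2*l²)
-89*c(11) + (63 + 17) = -89/(11*(1 + 2*11)) + (63 + 17) = -89/(11*(1 + 22)) + 80 = -89/(11*23) + 80 = -89*1/253 + 80 = -89/253 + 80 = 20151/253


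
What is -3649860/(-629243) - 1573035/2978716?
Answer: 9882075117255/1874336191988 ≈ 5.2723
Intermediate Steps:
-3649860/(-629243) - 1573035/2978716 = -3649860*(-1/629243) - 1573035*1/2978716 = 3649860/629243 - 1573035/2978716 = 9882075117255/1874336191988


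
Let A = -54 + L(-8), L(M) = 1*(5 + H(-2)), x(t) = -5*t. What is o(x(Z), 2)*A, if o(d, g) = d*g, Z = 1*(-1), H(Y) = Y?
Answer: -510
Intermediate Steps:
Z = -1
L(M) = 3 (L(M) = 1*(5 - 2) = 1*3 = 3)
A = -51 (A = -54 + 3 = -51)
o(x(Z), 2)*A = (-5*(-1)*2)*(-51) = (5*2)*(-51) = 10*(-51) = -510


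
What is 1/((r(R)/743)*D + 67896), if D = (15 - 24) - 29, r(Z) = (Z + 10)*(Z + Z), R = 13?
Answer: 743/50424004 ≈ 1.4735e-5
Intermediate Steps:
r(Z) = 2*Z*(10 + Z) (r(Z) = (10 + Z)*(2*Z) = 2*Z*(10 + Z))
D = -38 (D = -9 - 29 = -38)
1/((r(R)/743)*D + 67896) = 1/(((2*13*(10 + 13))/743)*(-38) + 67896) = 1/(((2*13*23)*(1/743))*(-38) + 67896) = 1/((598*(1/743))*(-38) + 67896) = 1/((598/743)*(-38) + 67896) = 1/(-22724/743 + 67896) = 1/(50424004/743) = 743/50424004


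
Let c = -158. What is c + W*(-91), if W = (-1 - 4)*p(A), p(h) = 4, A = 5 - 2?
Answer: 1662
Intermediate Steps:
A = 3
W = -20 (W = (-1 - 4)*4 = -5*4 = -20)
c + W*(-91) = -158 - 20*(-91) = -158 + 1820 = 1662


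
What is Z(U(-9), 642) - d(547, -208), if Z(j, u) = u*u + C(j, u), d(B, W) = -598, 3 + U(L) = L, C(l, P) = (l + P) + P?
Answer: 414034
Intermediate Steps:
C(l, P) = l + 2*P (C(l, P) = (P + l) + P = l + 2*P)
U(L) = -3 + L
Z(j, u) = j + u² + 2*u (Z(j, u) = u*u + (j + 2*u) = u² + (j + 2*u) = j + u² + 2*u)
Z(U(-9), 642) - d(547, -208) = ((-3 - 9) + 642² + 2*642) - 1*(-598) = (-12 + 412164 + 1284) + 598 = 413436 + 598 = 414034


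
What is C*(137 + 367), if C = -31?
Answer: -15624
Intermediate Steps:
C*(137 + 367) = -31*(137 + 367) = -31*504 = -15624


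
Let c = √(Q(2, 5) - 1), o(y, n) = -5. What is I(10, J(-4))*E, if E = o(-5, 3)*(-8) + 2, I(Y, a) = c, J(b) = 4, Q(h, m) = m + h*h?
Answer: 84*√2 ≈ 118.79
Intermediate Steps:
Q(h, m) = m + h²
c = 2*√2 (c = √((5 + 2²) - 1) = √((5 + 4) - 1) = √(9 - 1) = √8 = 2*√2 ≈ 2.8284)
I(Y, a) = 2*√2
E = 42 (E = -5*(-8) + 2 = 40 + 2 = 42)
I(10, J(-4))*E = (2*√2)*42 = 84*√2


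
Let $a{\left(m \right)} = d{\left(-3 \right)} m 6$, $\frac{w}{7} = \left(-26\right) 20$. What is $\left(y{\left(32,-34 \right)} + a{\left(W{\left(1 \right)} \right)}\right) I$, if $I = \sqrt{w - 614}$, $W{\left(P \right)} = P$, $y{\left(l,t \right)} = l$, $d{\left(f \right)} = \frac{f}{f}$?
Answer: $38 i \sqrt{4254} \approx 2478.5 i$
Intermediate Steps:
$d{\left(f \right)} = 1$
$w = -3640$ ($w = 7 \left(\left(-26\right) 20\right) = 7 \left(-520\right) = -3640$)
$a{\left(m \right)} = 6 m$ ($a{\left(m \right)} = 1 m 6 = m 6 = 6 m$)
$I = i \sqrt{4254}$ ($I = \sqrt{-3640 - 614} = \sqrt{-4254} = i \sqrt{4254} \approx 65.223 i$)
$\left(y{\left(32,-34 \right)} + a{\left(W{\left(1 \right)} \right)}\right) I = \left(32 + 6 \cdot 1\right) i \sqrt{4254} = \left(32 + 6\right) i \sqrt{4254} = 38 i \sqrt{4254}$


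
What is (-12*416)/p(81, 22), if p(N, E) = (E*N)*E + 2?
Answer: -2496/19603 ≈ -0.12733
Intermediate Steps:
p(N, E) = 2 + N*E² (p(N, E) = N*E² + 2 = 2 + N*E²)
(-12*416)/p(81, 22) = (-12*416)/(2 + 81*22²) = -4992/(2 + 81*484) = -4992/(2 + 39204) = -4992/39206 = -4992*1/39206 = -2496/19603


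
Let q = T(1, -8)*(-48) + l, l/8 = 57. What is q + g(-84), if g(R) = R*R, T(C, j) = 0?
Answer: 7512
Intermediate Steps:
l = 456 (l = 8*57 = 456)
g(R) = R²
q = 456 (q = 0*(-48) + 456 = 0 + 456 = 456)
q + g(-84) = 456 + (-84)² = 456 + 7056 = 7512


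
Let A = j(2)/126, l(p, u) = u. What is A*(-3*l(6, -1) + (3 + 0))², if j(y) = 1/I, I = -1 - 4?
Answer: -2/35 ≈ -0.057143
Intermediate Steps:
I = -5
j(y) = -⅕ (j(y) = 1/(-5) = -⅕)
A = -1/630 (A = -⅕/126 = -⅕*1/126 = -1/630 ≈ -0.0015873)
A*(-3*l(6, -1) + (3 + 0))² = -(-3*(-1) + (3 + 0))²/630 = -(3 + 3)²/630 = -1/630*6² = -1/630*36 = -2/35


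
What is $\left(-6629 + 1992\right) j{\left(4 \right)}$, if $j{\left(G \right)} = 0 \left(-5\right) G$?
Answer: $0$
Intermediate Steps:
$j{\left(G \right)} = 0$ ($j{\left(G \right)} = 0 G = 0$)
$\left(-6629 + 1992\right) j{\left(4 \right)} = \left(-6629 + 1992\right) 0 = \left(-4637\right) 0 = 0$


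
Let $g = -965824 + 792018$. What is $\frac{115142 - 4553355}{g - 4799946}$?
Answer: $\frac{4438213}{4973752} \approx 0.89233$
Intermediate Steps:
$g = -173806$
$\frac{115142 - 4553355}{g - 4799946} = \frac{115142 - 4553355}{-173806 - 4799946} = - \frac{4438213}{-4973752} = \left(-4438213\right) \left(- \frac{1}{4973752}\right) = \frac{4438213}{4973752}$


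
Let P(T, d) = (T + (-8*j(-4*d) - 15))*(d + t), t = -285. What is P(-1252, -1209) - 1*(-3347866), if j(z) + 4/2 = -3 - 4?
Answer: 5133196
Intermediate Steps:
j(z) = -9 (j(z) = -2 + (-3 - 4) = -2 - 7 = -9)
P(T, d) = (-285 + d)*(57 + T) (P(T, d) = (T + (-8*(-9) - 15))*(d - 285) = (T + (72 - 15))*(-285 + d) = (T + 57)*(-285 + d) = (57 + T)*(-285 + d) = (-285 + d)*(57 + T))
P(-1252, -1209) - 1*(-3347866) = (-16245 - 285*(-1252) + 57*(-1209) - 1252*(-1209)) - 1*(-3347866) = (-16245 + 356820 - 68913 + 1513668) + 3347866 = 1785330 + 3347866 = 5133196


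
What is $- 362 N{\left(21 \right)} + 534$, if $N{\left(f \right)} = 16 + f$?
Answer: $-12860$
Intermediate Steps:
$- 362 N{\left(21 \right)} + 534 = - 362 \left(16 + 21\right) + 534 = \left(-362\right) 37 + 534 = -13394 + 534 = -12860$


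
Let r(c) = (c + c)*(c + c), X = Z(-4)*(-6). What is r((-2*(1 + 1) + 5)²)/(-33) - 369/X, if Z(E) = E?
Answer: -4091/264 ≈ -15.496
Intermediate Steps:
X = 24 (X = -4*(-6) = 24)
r(c) = 4*c² (r(c) = (2*c)*(2*c) = 4*c²)
r((-2*(1 + 1) + 5)²)/(-33) - 369/X = (4*((-2*(1 + 1) + 5)²)²)/(-33) - 369/24 = (4*((-2*2 + 5)²)²)*(-1/33) - 369*1/24 = (4*((-4 + 5)²)²)*(-1/33) - 123/8 = (4*(1²)²)*(-1/33) - 123/8 = (4*1²)*(-1/33) - 123/8 = (4*1)*(-1/33) - 123/8 = 4*(-1/33) - 123/8 = -4/33 - 123/8 = -4091/264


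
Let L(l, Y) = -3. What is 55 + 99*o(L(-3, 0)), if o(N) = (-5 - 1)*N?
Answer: 1837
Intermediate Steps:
o(N) = -6*N
55 + 99*o(L(-3, 0)) = 55 + 99*(-6*(-3)) = 55 + 99*18 = 55 + 1782 = 1837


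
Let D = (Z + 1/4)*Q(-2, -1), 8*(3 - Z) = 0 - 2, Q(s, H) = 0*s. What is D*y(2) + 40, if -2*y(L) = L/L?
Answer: 40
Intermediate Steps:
Q(s, H) = 0
Z = 13/4 (Z = 3 - (0 - 2)/8 = 3 - 1/8*(-2) = 3 + 1/4 = 13/4 ≈ 3.2500)
y(L) = -1/2 (y(L) = -L/(2*L) = -1/2*1 = -1/2)
D = 0 (D = (13/4 + 1/4)*0 = (7/2)*0 = 0)
D*y(2) + 40 = 0*(-1/2) + 40 = 0 + 40 = 40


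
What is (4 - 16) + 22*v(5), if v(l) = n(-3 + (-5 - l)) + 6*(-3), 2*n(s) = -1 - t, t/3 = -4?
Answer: -287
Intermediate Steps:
t = -12 (t = 3*(-4) = -12)
n(s) = 11/2 (n(s) = (-1 - 1*(-12))/2 = (-1 + 12)/2 = (½)*11 = 11/2)
v(l) = -25/2 (v(l) = 11/2 + 6*(-3) = 11/2 - 18 = -25/2)
(4 - 16) + 22*v(5) = (4 - 16) + 22*(-25/2) = -12 - 275 = -287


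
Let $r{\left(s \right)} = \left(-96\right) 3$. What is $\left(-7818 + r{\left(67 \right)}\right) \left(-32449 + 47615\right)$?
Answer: $-122935596$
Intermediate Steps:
$r{\left(s \right)} = -288$
$\left(-7818 + r{\left(67 \right)}\right) \left(-32449 + 47615\right) = \left(-7818 - 288\right) \left(-32449 + 47615\right) = \left(-8106\right) 15166 = -122935596$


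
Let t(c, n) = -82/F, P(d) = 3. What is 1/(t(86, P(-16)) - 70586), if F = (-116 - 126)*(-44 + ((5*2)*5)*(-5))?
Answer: -35574/2511026405 ≈ -1.4167e-5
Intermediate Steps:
F = 71148 (F = -242*(-44 + (10*5)*(-5)) = -242*(-44 + 50*(-5)) = -242*(-44 - 250) = -242*(-294) = 71148)
t(c, n) = -41/35574 (t(c, n) = -82/71148 = -82*1/71148 = -41/35574)
1/(t(86, P(-16)) - 70586) = 1/(-41/35574 - 70586) = 1/(-2511026405/35574) = -35574/2511026405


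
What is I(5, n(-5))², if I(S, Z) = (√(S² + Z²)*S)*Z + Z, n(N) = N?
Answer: 31275 + 1250*√2 ≈ 33043.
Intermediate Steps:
I(S, Z) = Z + S*Z*√(S² + Z²) (I(S, Z) = (S*√(S² + Z²))*Z + Z = S*Z*√(S² + Z²) + Z = Z + S*Z*√(S² + Z²))
I(5, n(-5))² = (-5*(1 + 5*√(5² + (-5)²)))² = (-5*(1 + 5*√(25 + 25)))² = (-5*(1 + 5*√50))² = (-5*(1 + 5*(5*√2)))² = (-5*(1 + 25*√2))² = (-5 - 125*√2)²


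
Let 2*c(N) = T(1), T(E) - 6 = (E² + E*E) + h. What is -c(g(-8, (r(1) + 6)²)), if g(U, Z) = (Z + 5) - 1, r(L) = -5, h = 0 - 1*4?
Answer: -2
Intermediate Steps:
h = -4 (h = 0 - 4 = -4)
T(E) = 2 + 2*E² (T(E) = 6 + ((E² + E*E) - 4) = 6 + ((E² + E²) - 4) = 6 + (2*E² - 4) = 6 + (-4 + 2*E²) = 2 + 2*E²)
g(U, Z) = 4 + Z (g(U, Z) = (5 + Z) - 1 = 4 + Z)
c(N) = 2 (c(N) = (2 + 2*1²)/2 = (2 + 2*1)/2 = (2 + 2)/2 = (½)*4 = 2)
-c(g(-8, (r(1) + 6)²)) = -1*2 = -2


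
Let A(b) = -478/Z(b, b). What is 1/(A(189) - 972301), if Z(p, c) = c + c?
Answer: -189/183765128 ≈ -1.0285e-6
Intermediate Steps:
Z(p, c) = 2*c
A(b) = -239/b (A(b) = -478*1/(2*b) = -239/b)
1/(A(189) - 972301) = 1/(-239/189 - 972301) = 1/(-183765128/189) = -189/183765128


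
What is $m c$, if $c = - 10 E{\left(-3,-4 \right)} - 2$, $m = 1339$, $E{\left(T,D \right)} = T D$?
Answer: $-163358$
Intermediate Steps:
$E{\left(T,D \right)} = D T$
$c = -122$ ($c = - 10 \left(\left(-4\right) \left(-3\right)\right) - 2 = \left(-10\right) 12 + \left(-2 + 0\right) = -120 - 2 = -122$)
$m c = 1339 \left(-122\right) = -163358$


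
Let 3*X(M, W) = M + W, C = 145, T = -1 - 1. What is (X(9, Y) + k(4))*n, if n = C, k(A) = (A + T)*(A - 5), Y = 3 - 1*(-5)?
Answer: 1595/3 ≈ 531.67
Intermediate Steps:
T = -2
Y = 8 (Y = 3 + 5 = 8)
k(A) = (-5 + A)*(-2 + A) (k(A) = (A - 2)*(A - 5) = (-2 + A)*(-5 + A) = (-5 + A)*(-2 + A))
X(M, W) = M/3 + W/3 (X(M, W) = (M + W)/3 = M/3 + W/3)
n = 145
(X(9, Y) + k(4))*n = (((⅓)*9 + (⅓)*8) + (10 + 4² - 7*4))*145 = ((3 + 8/3) + (10 + 16 - 28))*145 = (17/3 - 2)*145 = (11/3)*145 = 1595/3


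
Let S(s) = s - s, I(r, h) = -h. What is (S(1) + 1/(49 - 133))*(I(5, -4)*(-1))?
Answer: 1/21 ≈ 0.047619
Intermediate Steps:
S(s) = 0
(S(1) + 1/(49 - 133))*(I(5, -4)*(-1)) = (0 + 1/(49 - 133))*(-1*(-4)*(-1)) = (0 + 1/(-84))*(4*(-1)) = (0 - 1/84)*(-4) = -1/84*(-4) = 1/21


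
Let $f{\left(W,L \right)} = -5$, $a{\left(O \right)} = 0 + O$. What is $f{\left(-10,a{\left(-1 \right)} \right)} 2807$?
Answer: $-14035$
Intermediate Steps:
$a{\left(O \right)} = O$
$f{\left(-10,a{\left(-1 \right)} \right)} 2807 = \left(-5\right) 2807 = -14035$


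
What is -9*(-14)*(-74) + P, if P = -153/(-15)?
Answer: -46569/5 ≈ -9313.8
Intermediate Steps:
P = 51/5 (P = -153*(-1/15) = 51/5 ≈ 10.200)
-9*(-14)*(-74) + P = -9*(-14)*(-74) + 51/5 = 126*(-74) + 51/5 = -9324 + 51/5 = -46569/5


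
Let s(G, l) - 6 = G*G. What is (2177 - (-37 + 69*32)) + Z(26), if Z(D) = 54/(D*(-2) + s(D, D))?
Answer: 213/35 ≈ 6.0857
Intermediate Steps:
s(G, l) = 6 + G² (s(G, l) = 6 + G*G = 6 + G²)
Z(D) = 54/(6 + D² - 2*D) (Z(D) = 54/(D*(-2) + (6 + D²)) = 54/(-2*D + (6 + D²)) = 54/(6 + D² - 2*D))
(2177 - (-37 + 69*32)) + Z(26) = (2177 - (-37 + 69*32)) + 54/(6 + 26² - 2*26) = (2177 - (-37 + 2208)) + 54/(6 + 676 - 52) = (2177 - 1*2171) + 54/630 = (2177 - 2171) + 54*(1/630) = 6 + 3/35 = 213/35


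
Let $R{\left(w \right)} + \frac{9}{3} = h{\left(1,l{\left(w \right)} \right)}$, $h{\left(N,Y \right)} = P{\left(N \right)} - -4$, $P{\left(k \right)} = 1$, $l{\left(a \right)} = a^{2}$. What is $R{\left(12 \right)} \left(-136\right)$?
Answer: $-272$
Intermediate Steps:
$h{\left(N,Y \right)} = 5$ ($h{\left(N,Y \right)} = 1 - -4 = 1 + 4 = 5$)
$R{\left(w \right)} = 2$ ($R{\left(w \right)} = -3 + 5 = 2$)
$R{\left(12 \right)} \left(-136\right) = 2 \left(-136\right) = -272$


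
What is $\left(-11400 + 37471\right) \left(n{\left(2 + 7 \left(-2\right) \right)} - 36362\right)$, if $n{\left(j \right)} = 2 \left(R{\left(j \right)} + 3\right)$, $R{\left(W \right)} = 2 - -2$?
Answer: $-947628708$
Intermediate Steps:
$R{\left(W \right)} = 4$ ($R{\left(W \right)} = 2 + 2 = 4$)
$n{\left(j \right)} = 14$ ($n{\left(j \right)} = 2 \left(4 + 3\right) = 2 \cdot 7 = 14$)
$\left(-11400 + 37471\right) \left(n{\left(2 + 7 \left(-2\right) \right)} - 36362\right) = \left(-11400 + 37471\right) \left(14 - 36362\right) = 26071 \left(-36348\right) = -947628708$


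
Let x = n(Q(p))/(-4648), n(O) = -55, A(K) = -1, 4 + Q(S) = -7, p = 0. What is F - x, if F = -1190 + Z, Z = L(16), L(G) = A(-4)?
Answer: -5535823/4648 ≈ -1191.0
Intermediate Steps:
Q(S) = -11 (Q(S) = -4 - 7 = -11)
L(G) = -1
Z = -1
x = 55/4648 (x = -55/(-4648) = -55*(-1/4648) = 55/4648 ≈ 0.011833)
F = -1191 (F = -1190 - 1 = -1191)
F - x = -1191 - 1*55/4648 = -1191 - 55/4648 = -5535823/4648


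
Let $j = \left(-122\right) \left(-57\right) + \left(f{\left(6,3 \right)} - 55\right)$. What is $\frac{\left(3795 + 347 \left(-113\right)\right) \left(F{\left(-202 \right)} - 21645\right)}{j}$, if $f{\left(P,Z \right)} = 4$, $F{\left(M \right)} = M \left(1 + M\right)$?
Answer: $- \frac{223793704}{2301} \approx -97259.0$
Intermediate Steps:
$j = 6903$ ($j = \left(-122\right) \left(-57\right) + \left(4 - 55\right) = 6954 - 51 = 6903$)
$\frac{\left(3795 + 347 \left(-113\right)\right) \left(F{\left(-202 \right)} - 21645\right)}{j} = \frac{\left(3795 + 347 \left(-113\right)\right) \left(- 202 \left(1 - 202\right) - 21645\right)}{6903} = \left(3795 - 39211\right) \left(\left(-202\right) \left(-201\right) - 21645\right) \frac{1}{6903} = - 35416 \left(40602 - 21645\right) \frac{1}{6903} = \left(-35416\right) 18957 \cdot \frac{1}{6903} = \left(-671381112\right) \frac{1}{6903} = - \frac{223793704}{2301}$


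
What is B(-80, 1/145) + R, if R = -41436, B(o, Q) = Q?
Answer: -6008219/145 ≈ -41436.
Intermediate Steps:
B(-80, 1/145) + R = 1/145 - 41436 = -6008219/145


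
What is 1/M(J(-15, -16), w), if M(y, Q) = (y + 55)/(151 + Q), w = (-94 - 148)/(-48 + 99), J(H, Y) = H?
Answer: 7459/2040 ≈ 3.6564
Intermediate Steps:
w = -242/51 ≈ -4.7451
M(y, Q) = (55 + y)/(151 + Q)
1/M(J(-15, -16), w) = 1/((55 - 15)/(151 - 242/51)) = 1/(40/(7459/51)) = 1/((51/7459)*40) = 1/(2040/7459) = 7459/2040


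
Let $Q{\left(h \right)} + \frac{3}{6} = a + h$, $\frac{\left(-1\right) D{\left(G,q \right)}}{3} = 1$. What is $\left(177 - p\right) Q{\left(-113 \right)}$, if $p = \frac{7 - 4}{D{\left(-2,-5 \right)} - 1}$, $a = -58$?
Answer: $- \frac{243873}{8} \approx -30484.0$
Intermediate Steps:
$D{\left(G,q \right)} = -3$ ($D{\left(G,q \right)} = \left(-3\right) 1 = -3$)
$Q{\left(h \right)} = - \frac{117}{2} + h$ ($Q{\left(h \right)} = - \frac{1}{2} + \left(-58 + h\right) = - \frac{117}{2} + h$)
$p = - \frac{3}{4}$ ($p = \frac{7 - 4}{-3 - 1} = \frac{1}{-4} \cdot 3 = \left(- \frac{1}{4}\right) 3 = - \frac{3}{4} \approx -0.75$)
$\left(177 - p\right) Q{\left(-113 \right)} = \left(177 - - \frac{3}{4}\right) \left(- \frac{117}{2} - 113\right) = \left(177 + \frac{3}{4}\right) \left(- \frac{343}{2}\right) = \frac{711}{4} \left(- \frac{343}{2}\right) = - \frac{243873}{8}$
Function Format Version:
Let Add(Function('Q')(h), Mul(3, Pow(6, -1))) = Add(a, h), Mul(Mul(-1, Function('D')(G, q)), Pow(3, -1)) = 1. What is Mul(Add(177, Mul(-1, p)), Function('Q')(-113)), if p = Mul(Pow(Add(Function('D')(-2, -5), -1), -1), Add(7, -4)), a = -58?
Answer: Rational(-243873, 8) ≈ -30484.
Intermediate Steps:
Function('D')(G, q) = -3 (Function('D')(G, q) = Mul(-3, 1) = -3)
Function('Q')(h) = Add(Rational(-117, 2), h) (Function('Q')(h) = Add(Rational(-1, 2), Add(-58, h)) = Add(Rational(-117, 2), h))
p = Rational(-3, 4) (p = Mul(Pow(Add(-3, -1), -1), Add(7, -4)) = Mul(Pow(-4, -1), 3) = Mul(Rational(-1, 4), 3) = Rational(-3, 4) ≈ -0.75000)
Mul(Add(177, Mul(-1, p)), Function('Q')(-113)) = Mul(Add(177, Mul(-1, Rational(-3, 4))), Add(Rational(-117, 2), -113)) = Mul(Add(177, Rational(3, 4)), Rational(-343, 2)) = Mul(Rational(711, 4), Rational(-343, 2)) = Rational(-243873, 8)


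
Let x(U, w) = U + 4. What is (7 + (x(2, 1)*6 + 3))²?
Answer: 2116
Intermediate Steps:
x(U, w) = 4 + U
(7 + (x(2, 1)*6 + 3))² = (7 + ((4 + 2)*6 + 3))² = (7 + (6*6 + 3))² = (7 + (36 + 3))² = (7 + 39)² = 46² = 2116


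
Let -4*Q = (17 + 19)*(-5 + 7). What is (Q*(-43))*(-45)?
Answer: -34830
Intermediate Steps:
Q = -18 (Q = -(17 + 19)*(-5 + 7)/4 = -9*2 = -¼*72 = -18)
(Q*(-43))*(-45) = -18*(-43)*(-45) = 774*(-45) = -34830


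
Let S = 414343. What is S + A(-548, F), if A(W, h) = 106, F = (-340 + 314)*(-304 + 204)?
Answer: 414449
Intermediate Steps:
F = 2600 (F = -26*(-100) = 2600)
S + A(-548, F) = 414343 + 106 = 414449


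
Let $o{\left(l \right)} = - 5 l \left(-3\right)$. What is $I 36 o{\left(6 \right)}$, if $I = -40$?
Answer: $-129600$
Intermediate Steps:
$o{\left(l \right)} = 15 l$
$I 36 o{\left(6 \right)} = \left(-40\right) 36 \cdot 15 \cdot 6 = \left(-1440\right) 90 = -129600$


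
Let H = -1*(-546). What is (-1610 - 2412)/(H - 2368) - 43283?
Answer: -39428802/911 ≈ -43281.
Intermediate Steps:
H = 546
(-1610 - 2412)/(H - 2368) - 43283 = (-1610 - 2412)/(546 - 2368) - 43283 = -4022/(-1822) - 43283 = -4022*(-1/1822) - 43283 = 2011/911 - 43283 = -39428802/911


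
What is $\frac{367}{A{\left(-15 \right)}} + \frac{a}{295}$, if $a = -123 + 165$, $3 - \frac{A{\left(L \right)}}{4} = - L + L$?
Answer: $\frac{108769}{3540} \approx 30.726$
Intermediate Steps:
$A{\left(L \right)} = 12$ ($A{\left(L \right)} = 12 - 4 \left(- L + L\right) = 12 - 0 = 12 + 0 = 12$)
$a = 42$
$\frac{367}{A{\left(-15 \right)}} + \frac{a}{295} = \frac{367}{12} + \frac{42}{295} = \frac{108769}{3540}$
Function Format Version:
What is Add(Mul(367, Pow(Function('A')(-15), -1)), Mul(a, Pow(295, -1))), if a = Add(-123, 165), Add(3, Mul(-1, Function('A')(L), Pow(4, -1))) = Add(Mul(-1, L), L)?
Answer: Rational(108769, 3540) ≈ 30.726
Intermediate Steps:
Function('A')(L) = 12 (Function('A')(L) = Add(12, Mul(-4, Add(Mul(-1, L), L))) = Add(12, Mul(-4, 0)) = Add(12, 0) = 12)
a = 42
Add(Mul(367, Pow(Function('A')(-15), -1)), Mul(a, Pow(295, -1))) = Add(Mul(367, Pow(12, -1)), Mul(42, Pow(295, -1))) = Add(Mul(367, Rational(1, 12)), Mul(42, Rational(1, 295))) = Add(Rational(367, 12), Rational(42, 295)) = Rational(108769, 3540)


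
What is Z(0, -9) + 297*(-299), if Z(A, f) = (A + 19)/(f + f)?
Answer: -1598473/18 ≈ -88804.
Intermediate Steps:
Z(A, f) = (19 + A)/(2*f) (Z(A, f) = (19 + A)/((2*f)) = (19 + A)*(1/(2*f)) = (19 + A)/(2*f))
Z(0, -9) + 297*(-299) = (1/2)*(19 + 0)/(-9) + 297*(-299) = (1/2)*(-1/9)*19 - 88803 = -19/18 - 88803 = -1598473/18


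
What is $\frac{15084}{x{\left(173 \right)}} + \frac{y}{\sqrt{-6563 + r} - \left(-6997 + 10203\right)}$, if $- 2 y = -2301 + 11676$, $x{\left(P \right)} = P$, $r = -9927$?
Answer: $\frac{52629509803}{593674066} + \frac{3125 i \sqrt{16490}}{6863284} \approx 88.651 + 0.058469 i$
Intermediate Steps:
$y = - \frac{9375}{2}$ ($y = - \frac{-2301 + 11676}{2} = \left(- \frac{1}{2}\right) 9375 = - \frac{9375}{2} \approx -4687.5$)
$\frac{15084}{x{\left(173 \right)}} + \frac{y}{\sqrt{-6563 + r} - \left(-6997 + 10203\right)} = \frac{15084}{173} - \frac{9375}{2 \left(\sqrt{-6563 - 9927} - \left(-6997 + 10203\right)\right)} = 15084 \cdot \frac{1}{173} - \frac{9375}{2 \left(\sqrt{-16490} - 3206\right)} = \frac{15084}{173} - \frac{9375}{2 \left(i \sqrt{16490} - 3206\right)} = \frac{15084}{173} - \frac{9375}{2 \left(-3206 + i \sqrt{16490}\right)}$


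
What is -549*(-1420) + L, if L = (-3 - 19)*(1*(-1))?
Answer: 779602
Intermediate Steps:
L = 22 (L = -22*(-1) = 22)
-549*(-1420) + L = -549*(-1420) + 22 = 779580 + 22 = 779602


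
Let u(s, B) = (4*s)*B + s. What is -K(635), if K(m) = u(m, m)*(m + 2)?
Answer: -1027821795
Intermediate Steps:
u(s, B) = s + 4*B*s (u(s, B) = 4*B*s + s = s + 4*B*s)
K(m) = m*(1 + 4*m)*(2 + m) (K(m) = (m*(1 + 4*m))*(m + 2) = (m*(1 + 4*m))*(2 + m) = m*(1 + 4*m)*(2 + m))
-K(635) = -635*(1 + 4*635)*(2 + 635) = -635*(1 + 2540)*637 = -635*2541*637 = -1*1027821795 = -1027821795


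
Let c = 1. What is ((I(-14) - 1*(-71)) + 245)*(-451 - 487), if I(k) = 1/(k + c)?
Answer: -3852366/13 ≈ -2.9634e+5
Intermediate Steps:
I(k) = 1/(1 + k) (I(k) = 1/(k + 1) = 1/(1 + k))
((I(-14) - 1*(-71)) + 245)*(-451 - 487) = ((1/(1 - 14) - 1*(-71)) + 245)*(-451 - 487) = ((1/(-13) + 71) + 245)*(-938) = ((-1/13 + 71) + 245)*(-938) = (922/13 + 245)*(-938) = (4107/13)*(-938) = -3852366/13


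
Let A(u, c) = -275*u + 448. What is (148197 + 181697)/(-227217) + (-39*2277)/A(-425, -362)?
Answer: -2560074131/1159033917 ≈ -2.2088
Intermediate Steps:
A(u, c) = 448 - 275*u
(148197 + 181697)/(-227217) + (-39*2277)/A(-425, -362) = (148197 + 181697)/(-227217) + (-39*2277)/(448 - 275*(-425)) = 329894*(-1/227217) - 88803/(448 + 116875) = -329894/227217 - 88803/117323 = -329894/227217 - 88803*1/117323 = -329894/227217 - 3861/5101 = -2560074131/1159033917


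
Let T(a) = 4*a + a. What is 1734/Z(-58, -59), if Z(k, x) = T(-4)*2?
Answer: -867/20 ≈ -43.350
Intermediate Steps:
T(a) = 5*a
Z(k, x) = -40 (Z(k, x) = (5*(-4))*2 = -20*2 = -40)
1734/Z(-58, -59) = 1734/(-40) = 1734*(-1/40) = -867/20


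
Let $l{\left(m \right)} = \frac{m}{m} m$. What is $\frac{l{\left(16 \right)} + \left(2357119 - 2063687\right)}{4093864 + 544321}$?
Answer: $\frac{293448}{4638185} \approx 0.063268$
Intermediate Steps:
$l{\left(m \right)} = m$ ($l{\left(m \right)} = 1 m = m$)
$\frac{l{\left(16 \right)} + \left(2357119 - 2063687\right)}{4093864 + 544321} = \frac{16 + \left(2357119 - 2063687\right)}{4093864 + 544321} = \frac{16 + \left(2357119 - 2063687\right)}{4638185} = \left(16 + 293432\right) \frac{1}{4638185} = 293448 \cdot \frac{1}{4638185} = \frac{293448}{4638185}$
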